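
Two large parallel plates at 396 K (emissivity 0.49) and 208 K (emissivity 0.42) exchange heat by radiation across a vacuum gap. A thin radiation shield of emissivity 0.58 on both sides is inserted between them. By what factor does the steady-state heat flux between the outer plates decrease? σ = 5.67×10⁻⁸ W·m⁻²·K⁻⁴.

factor ≈ 1.72

Without shield: q₀ = σΔ(T⁴)/(1/ε₁+1/ε₂−1) with denominator 3.422.
With shield the two gaps are in series; the resistances add: (1/ε₁+1/ε_s−1)+(1/ε_s+1/ε₂−1) = 2.765+3.105 = 5.870.
Heat-flux ratio q₀/q = 5.870/3.422.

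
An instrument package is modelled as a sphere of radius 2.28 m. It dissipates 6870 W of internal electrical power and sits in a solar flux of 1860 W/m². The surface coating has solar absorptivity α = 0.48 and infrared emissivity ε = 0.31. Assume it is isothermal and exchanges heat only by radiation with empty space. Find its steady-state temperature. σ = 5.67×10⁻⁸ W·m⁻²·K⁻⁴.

At steady state, absorbed solar power + internal power = radiated power.
Absorbed: α·S·A_cross = 0.48·1860·16.33 = 14580 W (cross-section πr²).
Total input = 14580 + 6870 = 21450 W.
Radiated: εσ·A_surf·T⁴ with A_surf = 4πr² = 65.33 m².
T⁴ = 21450/(0.31·5.67×10⁻⁸·65.33) = 1.868×10¹⁰ K⁴.

T ≈ 370 K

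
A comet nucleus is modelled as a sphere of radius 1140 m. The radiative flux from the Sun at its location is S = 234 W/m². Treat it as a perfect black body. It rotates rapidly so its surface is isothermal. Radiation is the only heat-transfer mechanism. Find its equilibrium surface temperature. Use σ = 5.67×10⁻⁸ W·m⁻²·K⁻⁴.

T ≈ 179 K

At equilibrium, absorbed power = emitted power.
Absorbing cross-section = πr² = 4.083×10⁶ m²; emitting surface = 4πr² = 1.633×10⁷ m² (ratio 4).
S·A_cross = εσ·A_surf·T⁴  ⇒  T⁴ = S/(4σ).
T⁴ = 1.00·234/(4·5.67×10⁻⁸) = 1.032×10⁹ K⁴.
T = (1.032×10⁹)^(1/4).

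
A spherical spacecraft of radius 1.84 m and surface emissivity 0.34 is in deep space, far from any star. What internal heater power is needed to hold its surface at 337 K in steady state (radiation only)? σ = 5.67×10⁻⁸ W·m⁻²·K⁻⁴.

P = εσ·4πr²·T⁴.
4πr² = 42.54 m²; T⁴ = 1.290×10¹⁰ K⁴.
P = 0.34·5.67×10⁻⁸·42.54·1.290×10¹⁰.

P ≈ 10600 W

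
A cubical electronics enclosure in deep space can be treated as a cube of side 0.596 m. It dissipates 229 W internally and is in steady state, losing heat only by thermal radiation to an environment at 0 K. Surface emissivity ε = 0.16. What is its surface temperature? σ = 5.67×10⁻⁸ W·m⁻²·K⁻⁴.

Steady state: internal power = radiated power, P = εσA T⁴.
Radiating area A = 6L² = 2.131 m².
T⁴ = P/(εσA) = 229/(0.16·5.67×10⁻⁸·2.131) = 1.184×10¹⁰ K⁴.
T = (1.184×10¹⁰)^(1/4).

T ≈ 330 K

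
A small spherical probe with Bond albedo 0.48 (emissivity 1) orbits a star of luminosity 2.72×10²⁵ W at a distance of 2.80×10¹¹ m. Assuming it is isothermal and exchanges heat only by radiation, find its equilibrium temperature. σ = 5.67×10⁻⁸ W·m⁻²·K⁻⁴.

T ≈ 89.2 K

First find the stellar flux at distance d: S = L/(4πd²) = 2.72×10²⁵/(4π·(2.80×10¹¹)²) = 27.61 W/m².
For an isothermal sphere, absorbed (1−a)S·πr² = emitted σ·4πr²·T⁴, so T⁴ = (1−a)S/(4σ).
T⁴ = 0.520·27.61/(4·5.67×10⁻⁸) = 6.330×10⁷ K⁴.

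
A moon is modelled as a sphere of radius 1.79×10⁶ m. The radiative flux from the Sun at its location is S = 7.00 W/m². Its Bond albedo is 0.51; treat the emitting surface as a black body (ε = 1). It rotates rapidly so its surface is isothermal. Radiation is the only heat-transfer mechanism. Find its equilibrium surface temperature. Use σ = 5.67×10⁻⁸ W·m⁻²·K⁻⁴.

At equilibrium, absorbed power = emitted power.
Absorbing cross-section = πr² = 1.007×10¹³ m²; emitting surface = 4πr² = 4.026×10¹³ m² (ratio 4).
(1−a)S·A_cross = εσ·A_surf·T⁴  ⇒  T⁴ = (1−a)S/(4σ).
T⁴ = 0.490·7.00/(4·5.67×10⁻⁸) = 1.512×10⁷ K⁴.
T = (1.512×10⁷)^(1/4).

T ≈ 62.4 K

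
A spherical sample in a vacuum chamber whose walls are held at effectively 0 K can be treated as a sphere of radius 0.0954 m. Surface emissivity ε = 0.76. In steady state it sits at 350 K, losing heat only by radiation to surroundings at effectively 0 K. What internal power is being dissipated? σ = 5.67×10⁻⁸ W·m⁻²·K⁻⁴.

P ≈ 74.0 W

Steady state: P = εσA T⁴.
A = 4πr² = 0.1144 m²; T⁴ = (350)⁴ = 1.501×10¹⁰ K⁴.
P = 0.76 × 5.67×10⁻⁸ × 0.1144 × 1.501×10¹⁰.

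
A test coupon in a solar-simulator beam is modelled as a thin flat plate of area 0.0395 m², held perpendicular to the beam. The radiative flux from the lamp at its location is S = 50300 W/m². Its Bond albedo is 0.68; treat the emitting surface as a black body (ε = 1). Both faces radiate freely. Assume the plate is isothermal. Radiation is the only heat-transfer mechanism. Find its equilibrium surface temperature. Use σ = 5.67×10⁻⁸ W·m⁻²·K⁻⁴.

At equilibrium, absorbed power = emitted power.
Absorbing cross-section = A = 0.03950 m²; emitting surface = 2A = 0.07900 m² (ratio 2).
(1−a)S·A_cross = εσ·A_surf·T⁴  ⇒  T⁴ = (1−a)S/(2σ).
T⁴ = 0.320·50300/(2·5.67×10⁻⁸) = 1.419×10¹¹ K⁴.
T = (1.419×10¹¹)^(1/4).

T ≈ 614 K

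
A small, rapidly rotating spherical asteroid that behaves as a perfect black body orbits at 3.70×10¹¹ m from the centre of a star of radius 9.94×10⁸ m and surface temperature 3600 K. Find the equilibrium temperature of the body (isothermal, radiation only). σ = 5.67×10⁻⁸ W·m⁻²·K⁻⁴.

The star's surface emits σT_*⁴; at distance d the flux is S = σT_*⁴(R_*/d)².
S = 5.67×10⁻⁸·(3600)⁴·(9.94×10⁸/3.70×10¹¹)² = 68.73 W/m².
For an isothermal sphere T⁴ = (1−a)S/(4σ) = 3.031×10⁸ K⁴.

T ≈ 132 K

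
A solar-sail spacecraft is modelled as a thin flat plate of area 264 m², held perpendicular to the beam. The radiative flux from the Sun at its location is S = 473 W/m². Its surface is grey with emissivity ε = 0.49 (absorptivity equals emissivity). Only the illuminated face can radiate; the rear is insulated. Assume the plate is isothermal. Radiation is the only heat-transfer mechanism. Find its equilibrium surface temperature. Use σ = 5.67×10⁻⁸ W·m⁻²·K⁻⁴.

At equilibrium, absorbed power = emitted power.
Absorbing cross-section = A = 264.0 m²; emitting surface = A = 264.0 m² (ratio 1).
εS·A_cross = εσ·A_surf·T⁴  ⇒  T⁴ = S/(1σ)   (ε cancels).
T⁴ = 473/(1·5.67×10⁻⁸) = 8.342×10⁹ K⁴.
T = (8.342×10⁹)^(1/4).

T ≈ 302 K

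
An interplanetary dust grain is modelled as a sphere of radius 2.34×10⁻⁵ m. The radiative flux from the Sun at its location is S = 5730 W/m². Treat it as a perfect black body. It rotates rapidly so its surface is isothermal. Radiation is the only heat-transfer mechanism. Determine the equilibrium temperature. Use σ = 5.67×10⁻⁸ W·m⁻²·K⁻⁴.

T ≈ 399 K

At equilibrium, absorbed power = emitted power.
Absorbing cross-section = πr² = 1.720×10⁻⁹ m²; emitting surface = 4πr² = 6.881×10⁻⁹ m² (ratio 4).
S·A_cross = εσ·A_surf·T⁴  ⇒  T⁴ = S/(4σ).
T⁴ = 1.00·5730/(4·5.67×10⁻⁸) = 2.526×10¹⁰ K⁴.
T = (2.526×10¹⁰)^(1/4).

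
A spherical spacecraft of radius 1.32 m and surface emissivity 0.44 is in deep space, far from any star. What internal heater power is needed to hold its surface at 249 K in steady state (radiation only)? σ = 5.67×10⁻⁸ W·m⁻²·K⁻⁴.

P ≈ 2100 W

P = εσ·4πr²·T⁴.
4πr² = 21.90 m²; T⁴ = 3.844×10⁹ K⁴.
P = 0.44·5.67×10⁻⁸·21.90·3.844×10⁹.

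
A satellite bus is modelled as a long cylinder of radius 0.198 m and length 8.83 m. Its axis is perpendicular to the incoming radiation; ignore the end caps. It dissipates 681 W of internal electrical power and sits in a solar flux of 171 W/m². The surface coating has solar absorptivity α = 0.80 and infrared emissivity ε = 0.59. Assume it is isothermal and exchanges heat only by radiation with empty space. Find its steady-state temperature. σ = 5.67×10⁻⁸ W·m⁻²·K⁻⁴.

T ≈ 237 K

At steady state, absorbed solar power + internal power = radiated power.
Absorbed: α·S·A_cross = 0.80·171·3.497 = 478.3 W (cross-section 2rL).
Total input = 478.3 + 681 = 1159 W.
Radiated: εσ·A_surf·T⁴ with A_surf = 2πrL = 10.99 m².
T⁴ = 1159/(0.59·5.67×10⁻⁸·10.99) = 3.155×10⁹ K⁴.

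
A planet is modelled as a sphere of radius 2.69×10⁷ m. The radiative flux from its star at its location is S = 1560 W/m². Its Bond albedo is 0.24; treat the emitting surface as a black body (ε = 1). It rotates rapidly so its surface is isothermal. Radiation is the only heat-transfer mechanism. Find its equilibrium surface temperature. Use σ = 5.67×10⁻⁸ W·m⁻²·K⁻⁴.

At equilibrium, absorbed power = emitted power.
Absorbing cross-section = πr² = 2.273×10¹⁵ m²; emitting surface = 4πr² = 9.093×10¹⁵ m² (ratio 4).
(1−a)S·A_cross = εσ·A_surf·T⁴  ⇒  T⁴ = (1−a)S/(4σ).
T⁴ = 0.760·1560/(4·5.67×10⁻⁸) = 5.228×10⁹ K⁴.
T = (5.228×10⁹)^(1/4).

T ≈ 269 K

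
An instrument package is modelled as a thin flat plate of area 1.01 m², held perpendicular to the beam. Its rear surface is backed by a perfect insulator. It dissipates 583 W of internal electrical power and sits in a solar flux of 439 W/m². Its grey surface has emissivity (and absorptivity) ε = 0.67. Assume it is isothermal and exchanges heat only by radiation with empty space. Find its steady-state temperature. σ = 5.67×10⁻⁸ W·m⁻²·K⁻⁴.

T ≈ 389 K

At steady state, absorbed solar power + internal power = radiated power.
Absorbed: α·S·A_cross = 0.67·439·1.010 = 297.1 W (cross-section A).
Total input = 297.1 + 583 = 880.1 W.
Radiated: εσ·A_surf·T⁴ with A_surf = A = 1.010 m².
T⁴ = 880.1/(0.67·5.67×10⁻⁸·1.010) = 2.294×10¹⁰ K⁴.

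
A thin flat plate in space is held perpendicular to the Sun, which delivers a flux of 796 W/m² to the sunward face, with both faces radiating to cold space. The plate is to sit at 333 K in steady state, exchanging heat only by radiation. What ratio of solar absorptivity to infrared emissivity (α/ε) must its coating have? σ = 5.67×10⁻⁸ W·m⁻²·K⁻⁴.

Balance: αS·A = εσ·2A·T⁴ ⇒ α/ε = 2σT⁴/S.
α/ε = 2·5.67×10⁻⁸·(333)⁴/796 = 2·5.67×10⁻⁸·1.230×10¹⁰/796.

α/ε ≈ 1.75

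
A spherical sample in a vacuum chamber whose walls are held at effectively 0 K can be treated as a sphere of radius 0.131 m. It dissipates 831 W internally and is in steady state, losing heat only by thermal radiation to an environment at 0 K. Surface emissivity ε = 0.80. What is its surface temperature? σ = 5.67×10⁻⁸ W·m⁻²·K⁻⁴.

T ≈ 540 K

Steady state: internal power = radiated power, P = εσA T⁴.
Radiating area A = 4πr² = 0.2157 m².
T⁴ = P/(εσA) = 831/(0.80·5.67×10⁻⁸·0.2157) = 8.495×10¹⁰ K⁴.
T = (8.495×10¹⁰)^(1/4).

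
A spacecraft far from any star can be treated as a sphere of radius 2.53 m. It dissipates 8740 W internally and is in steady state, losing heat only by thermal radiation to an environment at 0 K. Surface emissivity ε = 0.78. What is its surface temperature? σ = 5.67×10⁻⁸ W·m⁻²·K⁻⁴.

Steady state: internal power = radiated power, P = εσA T⁴.
Radiating area A = 4πr² = 80.44 m².
T⁴ = P/(εσA) = 8740/(0.78·5.67×10⁻⁸·80.44) = 2.457×10⁹ K⁴.
T = (2.457×10⁹)^(1/4).

T ≈ 223 K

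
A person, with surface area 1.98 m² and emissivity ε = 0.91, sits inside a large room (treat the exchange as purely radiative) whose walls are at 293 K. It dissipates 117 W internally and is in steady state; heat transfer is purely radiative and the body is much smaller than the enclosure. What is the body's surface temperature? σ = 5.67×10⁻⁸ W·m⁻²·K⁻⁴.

For a small grey body in a large enclosure, net radiated power = εσA(T⁴ − T_w⁴).
Steady state: P = εσA(T⁴ − T_w⁴) with A = 1.98 m².
T⁴ = P/(εσA) + T_w⁴ = 117/(0.91·5.67×10⁻⁸·1.980) + (293)⁴
    = 1.145×10⁹ + 7.370×10⁹ = 8.515×10⁹ K⁴.

T ≈ 304 K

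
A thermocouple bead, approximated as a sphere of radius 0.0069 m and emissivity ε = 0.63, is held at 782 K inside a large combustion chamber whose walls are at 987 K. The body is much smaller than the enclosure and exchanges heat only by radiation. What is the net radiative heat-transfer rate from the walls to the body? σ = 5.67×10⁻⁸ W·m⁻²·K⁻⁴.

For a small grey body in a large enclosure: P_net = εσA(T_body⁴ − T_wall⁴).
A = 4πr² = 5.983×10⁻⁴ m²; T_body⁴ − T_wall⁴ = 3.740×10¹¹ − 9.490×10¹¹ = -5.750×10¹¹ K⁴.
|P_net| = 0.63·5.67×10⁻⁸·5.983×10⁻⁴·5.750×10¹¹.

P_net ≈ 12.3 W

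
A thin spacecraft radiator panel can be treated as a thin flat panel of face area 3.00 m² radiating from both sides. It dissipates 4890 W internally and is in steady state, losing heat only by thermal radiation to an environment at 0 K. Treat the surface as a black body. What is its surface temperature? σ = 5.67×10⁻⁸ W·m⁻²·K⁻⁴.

T ≈ 346 K

Steady state: internal power = radiated power, P = εσA T⁴.
Radiating area A = 2·3.00 = 6.000 m².
T⁴ = P/(εσA) = 4890/(1.0·5.67×10⁻⁸·6.000) = 1.437×10¹⁰ K⁴.
T = (1.437×10¹⁰)^(1/4).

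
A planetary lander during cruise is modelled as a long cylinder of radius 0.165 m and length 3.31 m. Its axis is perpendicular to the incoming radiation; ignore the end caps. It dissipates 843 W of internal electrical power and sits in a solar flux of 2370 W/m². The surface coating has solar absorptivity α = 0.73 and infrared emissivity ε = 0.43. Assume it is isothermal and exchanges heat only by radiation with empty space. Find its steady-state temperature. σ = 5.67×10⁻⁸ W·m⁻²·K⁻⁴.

At steady state, absorbed solar power + internal power = radiated power.
Absorbed: α·S·A_cross = 0.73·2370·1.092 = 1890 W (cross-section 2rL).
Total input = 1890 + 843 = 2733 W.
Radiated: εσ·A_surf·T⁴ with A_surf = 2πrL = 3.432 m².
T⁴ = 2733/(0.43·5.67×10⁻⁸·3.432) = 3.266×10¹⁰ K⁴.

T ≈ 425 K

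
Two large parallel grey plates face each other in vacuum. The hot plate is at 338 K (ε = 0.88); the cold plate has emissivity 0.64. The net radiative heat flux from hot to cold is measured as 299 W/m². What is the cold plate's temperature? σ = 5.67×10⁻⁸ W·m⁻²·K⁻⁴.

T₂ ≈ 253 K

q = σ(T₁⁴ − T₂⁴)/(1/ε₁ + 1/ε₂ − 1); denominator = 1.699.
T₂⁴ = T₁⁴ − q·(1/ε₁+1/ε₂−1)/σ = 1.305×10¹⁰ − 299·1.699/5.67×10⁻⁸
    = 4.093×10⁹ K⁴.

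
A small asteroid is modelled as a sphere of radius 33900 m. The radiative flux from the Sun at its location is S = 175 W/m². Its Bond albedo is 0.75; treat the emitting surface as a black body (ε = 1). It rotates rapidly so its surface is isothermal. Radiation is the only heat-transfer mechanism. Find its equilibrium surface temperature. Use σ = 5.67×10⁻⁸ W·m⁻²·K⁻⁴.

T ≈ 118 K

At equilibrium, absorbed power = emitted power.
Absorbing cross-section = πr² = 3.610×10⁹ m²; emitting surface = 4πr² = 1.444×10¹⁰ m² (ratio 4).
(1−a)S·A_cross = εσ·A_surf·T⁴  ⇒  T⁴ = (1−a)S/(4σ).
T⁴ = 0.250·175/(4·5.67×10⁻⁸) = 1.929×10⁸ K⁴.
T = (1.929×10⁸)^(1/4).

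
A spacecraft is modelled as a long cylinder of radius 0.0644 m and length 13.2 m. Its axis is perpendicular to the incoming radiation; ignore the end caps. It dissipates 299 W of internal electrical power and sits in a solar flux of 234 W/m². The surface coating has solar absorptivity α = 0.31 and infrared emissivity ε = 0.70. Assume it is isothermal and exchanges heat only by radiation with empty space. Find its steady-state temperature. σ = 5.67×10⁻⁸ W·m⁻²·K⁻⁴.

T ≈ 211 K

At steady state, absorbed solar power + internal power = radiated power.
Absorbed: α·S·A_cross = 0.31·234·1.700 = 123.3 W (cross-section 2rL).
Total input = 123.3 + 299 = 422.3 W.
Radiated: εσ·A_surf·T⁴ with A_surf = 2πrL = 5.341 m².
T⁴ = 422.3/(0.70·5.67×10⁻⁸·5.341) = 1.992×10⁹ K⁴.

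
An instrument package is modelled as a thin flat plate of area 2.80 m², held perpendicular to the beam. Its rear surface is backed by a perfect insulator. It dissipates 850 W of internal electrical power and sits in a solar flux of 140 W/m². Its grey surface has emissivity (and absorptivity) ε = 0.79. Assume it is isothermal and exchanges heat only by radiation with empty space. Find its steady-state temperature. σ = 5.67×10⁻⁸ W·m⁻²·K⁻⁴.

At steady state, absorbed solar power + internal power = radiated power.
Absorbed: α·S·A_cross = 0.79·140·2.800 = 309.7 W (cross-section A).
Total input = 309.7 + 850 = 1160 W.
Radiated: εσ·A_surf·T⁴ with A_surf = A = 2.800 m².
T⁴ = 1160/(0.79·5.67×10⁻⁸·2.800) = 9.246×10⁹ K⁴.

T ≈ 310 K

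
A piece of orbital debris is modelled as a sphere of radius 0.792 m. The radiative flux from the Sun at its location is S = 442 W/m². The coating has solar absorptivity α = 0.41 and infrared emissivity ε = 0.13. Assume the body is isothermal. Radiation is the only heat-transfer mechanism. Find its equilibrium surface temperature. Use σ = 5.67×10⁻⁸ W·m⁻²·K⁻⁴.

At equilibrium, absorbed power = emitted power.
Absorbing cross-section = πr² = 1.971 m²; emitting surface = 4πr² = 7.882 m² (ratio 4).
αS·A_cross = εσ·A_surf·T⁴  ⇒  T⁴ = αS/(ε·4σ).
T⁴ = 0.410·442/(0.13·4·5.67×10⁻⁸) = 6.146×10⁹ K⁴.
T = (6.146×10⁹)^(1/4).

T ≈ 280 K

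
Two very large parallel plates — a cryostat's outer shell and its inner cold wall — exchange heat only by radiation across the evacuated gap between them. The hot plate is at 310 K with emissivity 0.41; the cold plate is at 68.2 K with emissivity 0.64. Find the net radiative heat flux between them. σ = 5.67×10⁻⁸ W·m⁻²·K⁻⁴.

For two infinite grey parallel plates, q = σ(T₁⁴ − T₂⁴)/(1/ε₁ + 1/ε₂ − 1).
T₁⁴ − T₂⁴ = 9.235×10⁹ − 2.163×10⁷ = 9.214×10⁹ K⁴.
1/ε₁ + 1/ε₂ − 1 = 2.439 + 1.562 − 1 = 3.002.
q = 5.67×10⁻⁸ × 9.214×10⁹ / 3.002.

q ≈ 174 W/m²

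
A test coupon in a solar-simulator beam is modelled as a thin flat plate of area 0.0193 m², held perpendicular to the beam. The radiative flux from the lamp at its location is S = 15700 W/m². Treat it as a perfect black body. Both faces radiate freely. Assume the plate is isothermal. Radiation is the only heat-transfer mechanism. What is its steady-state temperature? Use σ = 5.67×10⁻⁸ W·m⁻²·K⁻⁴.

At equilibrium, absorbed power = emitted power.
Absorbing cross-section = A = 0.01930 m²; emitting surface = 2A = 0.03860 m² (ratio 2).
S·A_cross = εσ·A_surf·T⁴  ⇒  T⁴ = S/(2σ).
T⁴ = 1.00·15700/(2·5.67×10⁻⁸) = 1.384×10¹¹ K⁴.
T = (1.384×10¹¹)^(1/4).

T ≈ 610 K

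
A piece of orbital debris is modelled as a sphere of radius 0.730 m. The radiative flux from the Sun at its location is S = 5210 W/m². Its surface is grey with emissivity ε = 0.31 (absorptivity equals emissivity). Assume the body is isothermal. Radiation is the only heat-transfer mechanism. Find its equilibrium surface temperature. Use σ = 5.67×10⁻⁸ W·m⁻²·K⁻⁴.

At equilibrium, absorbed power = emitted power.
Absorbing cross-section = πr² = 1.674 m²; emitting surface = 4πr² = 6.697 m² (ratio 4).
εS·A_cross = εσ·A_surf·T⁴  ⇒  T⁴ = S/(4σ)   (ε cancels).
T⁴ = 5210/(4·5.67×10⁻⁸) = 2.297×10¹⁰ K⁴.
T = (2.297×10¹⁰)^(1/4).

T ≈ 389 K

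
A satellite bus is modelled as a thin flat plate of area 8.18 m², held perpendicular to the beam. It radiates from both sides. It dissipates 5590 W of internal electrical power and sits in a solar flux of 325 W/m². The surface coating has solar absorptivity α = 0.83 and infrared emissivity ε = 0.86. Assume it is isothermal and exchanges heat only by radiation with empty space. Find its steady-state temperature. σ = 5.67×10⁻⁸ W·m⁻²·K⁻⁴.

T ≈ 314 K

At steady state, absorbed solar power + internal power = radiated power.
Absorbed: α·S·A_cross = 0.83·325·8.180 = 2207 W (cross-section A).
Total input = 2207 + 5590 = 7797 W.
Radiated: εσ·A_surf·T⁴ with A_surf = 2A = 16.36 m².
T⁴ = 7797/(0.86·5.67×10⁻⁸·16.36) = 9.773×10⁹ K⁴.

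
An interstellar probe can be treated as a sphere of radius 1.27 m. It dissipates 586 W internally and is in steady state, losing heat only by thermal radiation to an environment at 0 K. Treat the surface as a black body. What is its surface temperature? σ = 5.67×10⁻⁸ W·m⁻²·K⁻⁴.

Steady state: internal power = radiated power, P = εσA T⁴.
Radiating area A = 4πr² = 20.27 m².
T⁴ = P/(εσA) = 586/(1.0·5.67×10⁻⁸·20.27) = 5.099×10⁸ K⁴.
T = (5.099×10⁸)^(1/4).

T ≈ 150 K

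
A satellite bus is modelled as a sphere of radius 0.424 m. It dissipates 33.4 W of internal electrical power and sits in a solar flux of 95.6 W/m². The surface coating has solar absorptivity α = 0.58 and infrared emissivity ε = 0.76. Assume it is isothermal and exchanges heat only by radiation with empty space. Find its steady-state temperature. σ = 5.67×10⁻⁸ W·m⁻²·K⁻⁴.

T ≈ 161 K

At steady state, absorbed solar power + internal power = radiated power.
Absorbed: α·S·A_cross = 0.58·95.6·0.5648 = 31.32 W (cross-section πr²).
Total input = 31.32 + 33.4 = 64.72 W.
Radiated: εσ·A_surf·T⁴ with A_surf = 4πr² = 2.259 m².
T⁴ = 64.72/(0.76·5.67×10⁻⁸·2.259) = 6.648×10⁸ K⁴.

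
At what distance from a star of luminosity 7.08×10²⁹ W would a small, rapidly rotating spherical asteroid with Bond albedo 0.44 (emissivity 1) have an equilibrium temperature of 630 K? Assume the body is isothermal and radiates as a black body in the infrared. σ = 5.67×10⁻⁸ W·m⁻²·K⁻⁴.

d ≈ 9.40×10¹¹ m

For an isothermal black-emitting sphere, (1−a)S·πr² = σ·4πr²·T⁴ ⇒ S = 4σT⁴/(1−a).
S = 4·5.67×10⁻⁸·(630)⁴/0.560 = 63800 W/m².
Flux falls as S = L/(4πd²), so d = √(L/(4πS)) = √(7.08×10²⁹/(4π·63800)).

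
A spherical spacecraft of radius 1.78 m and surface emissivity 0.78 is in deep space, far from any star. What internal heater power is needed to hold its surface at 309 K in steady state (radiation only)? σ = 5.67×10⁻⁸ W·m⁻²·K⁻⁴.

P = εσ·4πr²·T⁴.
4πr² = 39.82 m²; T⁴ = 9.117×10⁹ K⁴.
P = 0.78·5.67×10⁻⁸·39.82·9.117×10⁹.

P ≈ 16100 W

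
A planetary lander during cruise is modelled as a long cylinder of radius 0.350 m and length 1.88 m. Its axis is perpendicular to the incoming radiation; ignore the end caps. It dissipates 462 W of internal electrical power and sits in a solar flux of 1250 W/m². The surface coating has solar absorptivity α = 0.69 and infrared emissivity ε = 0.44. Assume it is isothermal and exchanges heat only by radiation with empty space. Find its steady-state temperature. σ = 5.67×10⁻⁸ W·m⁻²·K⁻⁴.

T ≈ 353 K

At steady state, absorbed solar power + internal power = radiated power.
Absorbed: α·S·A_cross = 0.69·1250·1.316 = 1135 W (cross-section 2rL).
Total input = 1135 + 462 = 1597 W.
Radiated: εσ·A_surf·T⁴ with A_surf = 2πrL = 4.134 m².
T⁴ = 1597/(0.44·5.67×10⁻⁸·4.134) = 1.548×10¹⁰ K⁴.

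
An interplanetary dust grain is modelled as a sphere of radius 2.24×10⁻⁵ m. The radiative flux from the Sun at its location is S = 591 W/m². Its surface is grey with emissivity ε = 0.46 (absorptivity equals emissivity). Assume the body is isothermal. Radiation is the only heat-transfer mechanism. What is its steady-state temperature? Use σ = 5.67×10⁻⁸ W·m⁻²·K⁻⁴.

T ≈ 226 K

At equilibrium, absorbed power = emitted power.
Absorbing cross-section = πr² = 1.576×10⁻⁹ m²; emitting surface = 4πr² = 6.305×10⁻⁹ m² (ratio 4).
εS·A_cross = εσ·A_surf·T⁴  ⇒  T⁴ = S/(4σ)   (ε cancels).
T⁴ = 591/(4·5.67×10⁻⁸) = 2.606×10⁹ K⁴.
T = (2.606×10⁹)^(1/4).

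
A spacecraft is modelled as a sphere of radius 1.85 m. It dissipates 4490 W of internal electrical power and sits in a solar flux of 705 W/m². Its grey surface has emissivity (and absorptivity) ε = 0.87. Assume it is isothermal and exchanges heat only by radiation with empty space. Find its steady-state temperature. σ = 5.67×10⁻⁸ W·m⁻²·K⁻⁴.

At steady state, absorbed solar power + internal power = radiated power.
Absorbed: α·S·A_cross = 0.87·705·10.75 = 6595 W (cross-section πr²).
Total input = 6595 + 4490 = 11080 W.
Radiated: εσ·A_surf·T⁴ with A_surf = 4πr² = 43.01 m².
T⁴ = 11080/(0.87·5.67×10⁻⁸·43.01) = 5.225×10⁹ K⁴.

T ≈ 269 K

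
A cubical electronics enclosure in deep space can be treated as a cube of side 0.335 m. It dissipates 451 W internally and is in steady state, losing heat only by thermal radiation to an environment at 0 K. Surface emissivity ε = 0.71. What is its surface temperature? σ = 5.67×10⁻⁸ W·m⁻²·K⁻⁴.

T ≈ 359 K

Steady state: internal power = radiated power, P = εσA T⁴.
Radiating area A = 6L² = 0.6734 m².
T⁴ = P/(εσA) = 451/(0.71·5.67×10⁻⁸·0.6734) = 1.664×10¹⁰ K⁴.
T = (1.664×10¹⁰)^(1/4).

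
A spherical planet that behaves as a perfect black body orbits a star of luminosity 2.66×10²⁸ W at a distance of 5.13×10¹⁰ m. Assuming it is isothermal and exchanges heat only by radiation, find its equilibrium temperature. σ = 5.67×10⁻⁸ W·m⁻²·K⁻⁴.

First find the stellar flux at distance d: S = L/(4πd²) = 2.66×10²⁸/(4π·(5.13×10¹⁰)²) = 8.043×10⁵ W/m².
For an isothermal sphere, absorbed (1−a)S·πr² = emitted σ·4πr²·T⁴, so T⁴ = (1−a)S/(4σ).
T⁴ = 1.00·8.043×10⁵/(4·5.67×10⁻⁸) = 3.546×10¹² K⁴.

T ≈ 1370 K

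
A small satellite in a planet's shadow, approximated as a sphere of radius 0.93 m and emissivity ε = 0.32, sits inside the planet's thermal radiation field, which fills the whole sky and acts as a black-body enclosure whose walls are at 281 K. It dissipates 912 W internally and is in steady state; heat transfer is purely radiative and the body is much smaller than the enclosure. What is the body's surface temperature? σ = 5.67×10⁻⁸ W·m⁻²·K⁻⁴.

For a small grey body in a large enclosure, net radiated power = εσA(T⁴ − T_w⁴).
Steady state: P = εσA(T⁴ − T_w⁴) with A = 4πr² = 10.87 m².
T⁴ = P/(εσA) + T_w⁴ = 912/(0.32·5.67×10⁻⁸·10.87) + (281)⁴
    = 4.625×10⁹ + 6.235×10⁹ = 1.086×10¹⁰ K⁴.

T ≈ 323 K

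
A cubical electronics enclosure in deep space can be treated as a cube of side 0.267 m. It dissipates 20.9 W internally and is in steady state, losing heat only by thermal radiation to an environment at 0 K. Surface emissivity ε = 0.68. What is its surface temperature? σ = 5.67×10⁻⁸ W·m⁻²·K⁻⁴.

Steady state: internal power = radiated power, P = εσA T⁴.
Radiating area A = 6L² = 0.4277 m².
T⁴ = P/(εσA) = 20.9/(0.68·5.67×10⁻⁸·0.4277) = 1.267×10⁹ K⁴.
T = (1.267×10⁹)^(1/4).

T ≈ 189 K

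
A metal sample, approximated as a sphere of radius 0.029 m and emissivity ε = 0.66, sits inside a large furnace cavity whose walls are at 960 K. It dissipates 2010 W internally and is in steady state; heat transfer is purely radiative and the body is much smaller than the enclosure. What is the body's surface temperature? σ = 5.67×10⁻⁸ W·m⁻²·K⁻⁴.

For a small grey body in a large enclosure, net radiated power = εσA(T⁴ − T_w⁴).
Steady state: P = εσA(T⁴ − T_w⁴) with A = 4πr² = 0.01057 m².
T⁴ = P/(εσA) + T_w⁴ = 2010/(0.66·5.67×10⁻⁸·0.01057) + (960)⁴
    = 5.082×10¹² + 8.493×10¹¹ = 5.932×10¹² K⁴.

T ≈ 1560 K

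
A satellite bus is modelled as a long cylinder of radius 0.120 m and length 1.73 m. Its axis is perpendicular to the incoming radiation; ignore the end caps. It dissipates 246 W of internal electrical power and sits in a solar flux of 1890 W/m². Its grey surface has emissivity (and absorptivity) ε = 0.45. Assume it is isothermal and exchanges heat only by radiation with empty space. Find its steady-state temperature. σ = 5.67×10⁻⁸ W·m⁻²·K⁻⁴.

At steady state, absorbed solar power + internal power = radiated power.
Absorbed: α·S·A_cross = 0.45·1890·0.4152 = 353.1 W (cross-section 2rL).
Total input = 353.1 + 246 = 599.1 W.
Radiated: εσ·A_surf·T⁴ with A_surf = 2πrL = 1.304 m².
T⁴ = 599.1/(0.45·5.67×10⁻⁸·1.304) = 1.800×10¹⁰ K⁴.

T ≈ 366 K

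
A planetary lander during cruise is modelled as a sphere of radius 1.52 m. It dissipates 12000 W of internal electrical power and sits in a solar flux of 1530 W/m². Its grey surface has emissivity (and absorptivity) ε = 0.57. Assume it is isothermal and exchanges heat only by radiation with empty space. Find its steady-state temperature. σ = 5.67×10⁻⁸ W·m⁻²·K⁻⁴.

At steady state, absorbed solar power + internal power = radiated power.
Absorbed: α·S·A_cross = 0.57·1530·7.258 = 6330 W (cross-section πr²).
Total input = 6330 + 12000 = 18330 W.
Radiated: εσ·A_surf·T⁴ with A_surf = 4πr² = 29.03 m².
T⁴ = 18330/(0.57·5.67×10⁻⁸·29.03) = 1.953×10¹⁰ K⁴.

T ≈ 374 K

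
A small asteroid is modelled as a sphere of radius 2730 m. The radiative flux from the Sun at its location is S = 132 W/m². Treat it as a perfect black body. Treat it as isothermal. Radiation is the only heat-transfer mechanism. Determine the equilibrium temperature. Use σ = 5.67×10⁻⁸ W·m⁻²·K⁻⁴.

T ≈ 155 K

At equilibrium, absorbed power = emitted power.
Absorbing cross-section = πr² = 2.341×10⁷ m²; emitting surface = 4πr² = 9.366×10⁷ m² (ratio 4).
S·A_cross = εσ·A_surf·T⁴  ⇒  T⁴ = S/(4σ).
T⁴ = 1.00·132/(4·5.67×10⁻⁸) = 5.820×10⁸ K⁴.
T = (5.820×10⁸)^(1/4).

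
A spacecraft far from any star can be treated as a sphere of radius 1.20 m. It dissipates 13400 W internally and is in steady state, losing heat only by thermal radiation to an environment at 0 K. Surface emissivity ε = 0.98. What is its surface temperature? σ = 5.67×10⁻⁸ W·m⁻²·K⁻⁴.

T ≈ 340 K

Steady state: internal power = radiated power, P = εσA T⁴.
Radiating area A = 4πr² = 18.10 m².
T⁴ = P/(εσA) = 13400/(0.98·5.67×10⁻⁸·18.10) = 1.333×10¹⁰ K⁴.
T = (1.333×10¹⁰)^(1/4).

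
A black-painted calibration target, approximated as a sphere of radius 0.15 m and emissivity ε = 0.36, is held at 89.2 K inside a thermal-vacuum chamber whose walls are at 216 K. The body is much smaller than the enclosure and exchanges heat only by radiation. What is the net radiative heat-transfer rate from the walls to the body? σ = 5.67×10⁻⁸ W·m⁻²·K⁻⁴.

P_net ≈ 12.2 W

For a small grey body in a large enclosure: P_net = εσA(T_body⁴ − T_wall⁴).
A = 4πr² = 0.2827 m²; T_body⁴ − T_wall⁴ = 6.331×10⁷ − 2.177×10⁹ = -2.113×10⁹ K⁴.
|P_net| = 0.36·5.67×10⁻⁸·0.2827·2.113×10⁹.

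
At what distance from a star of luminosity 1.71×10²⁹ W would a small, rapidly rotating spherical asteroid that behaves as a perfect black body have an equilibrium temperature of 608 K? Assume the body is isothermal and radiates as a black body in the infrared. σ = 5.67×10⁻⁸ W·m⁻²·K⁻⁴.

For an isothermal black-emitting sphere, (1−a)S·πr² = σ·4πr²·T⁴ ⇒ S = 4σT⁴/(1−a).
S = 4·5.67×10⁻⁸·(608)⁴/1.00 = 30990 W/m².
Flux falls as S = L/(4πd²), so d = √(L/(4πS)) = √(1.71×10²⁹/(4π·30990)).

d ≈ 6.63×10¹¹ m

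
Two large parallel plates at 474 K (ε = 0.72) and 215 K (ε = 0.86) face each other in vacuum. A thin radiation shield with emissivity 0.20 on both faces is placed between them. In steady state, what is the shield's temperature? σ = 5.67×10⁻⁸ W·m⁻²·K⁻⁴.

T_s ≈ 401 K

In steady state the net flux on the hot side equals that on the cold side.
σ(T₁⁴−T_s⁴)/D₁ = σ(T_s⁴−T₂⁴)/D₂, with D₁ = 1/ε₁+1/ε_s−1 = 5.389, D₂ = 1/ε_s+1/ε₂−1 = 5.163.
Solve for T_s⁴: T_s⁴ = (D₂·T₁⁴ + D₁·T₂⁴)/(D₁+D₂) = 2.579×10¹⁰ K⁴.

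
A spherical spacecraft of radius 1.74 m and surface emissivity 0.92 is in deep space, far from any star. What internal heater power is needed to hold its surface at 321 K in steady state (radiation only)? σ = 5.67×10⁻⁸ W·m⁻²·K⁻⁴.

P = εσ·4πr²·T⁴.
4πr² = 38.05 m²; T⁴ = 1.062×10¹⁰ K⁴.
P = 0.92·5.67×10⁻⁸·38.05·1.062×10¹⁰.

P ≈ 21100 W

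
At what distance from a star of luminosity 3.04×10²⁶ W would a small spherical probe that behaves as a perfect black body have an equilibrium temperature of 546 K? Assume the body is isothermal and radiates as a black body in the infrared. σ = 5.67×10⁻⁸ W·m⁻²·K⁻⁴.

d ≈ 3.46×10¹⁰ m

For an isothermal black-emitting sphere, (1−a)S·πr² = σ·4πr²·T⁴ ⇒ S = 4σT⁴/(1−a).
S = 4·5.67×10⁻⁸·(546)⁴/1.00 = 20160 W/m².
Flux falls as S = L/(4πd²), so d = √(L/(4πS)) = √(3.04×10²⁶/(4π·20160)).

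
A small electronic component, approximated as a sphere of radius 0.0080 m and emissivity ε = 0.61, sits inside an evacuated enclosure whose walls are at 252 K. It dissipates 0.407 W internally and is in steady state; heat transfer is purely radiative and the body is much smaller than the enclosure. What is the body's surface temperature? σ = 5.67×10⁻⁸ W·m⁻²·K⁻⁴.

T ≈ 370 K

For a small grey body in a large enclosure, net radiated power = εσA(T⁴ − T_w⁴).
Steady state: P = εσA(T⁴ − T_w⁴) with A = 4πr² = 8.042×10⁻⁴ m².
T⁴ = P/(εσA) + T_w⁴ = 0.407/(0.61·5.67×10⁻⁸·8.042×10⁻⁴) + (252)⁴
    = 1.463×10¹⁰ + 4.033×10⁹ = 1.866×10¹⁰ K⁴.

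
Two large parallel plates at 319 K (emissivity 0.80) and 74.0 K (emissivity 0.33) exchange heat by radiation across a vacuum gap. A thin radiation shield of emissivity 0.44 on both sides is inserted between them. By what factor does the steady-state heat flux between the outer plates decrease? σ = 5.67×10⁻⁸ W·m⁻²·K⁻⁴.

factor ≈ 2.08

Without shield: q₀ = σΔ(T⁴)/(1/ε₁+1/ε₂−1) with denominator 3.280.
With shield the two gaps are in series; the resistances add: (1/ε₁+1/ε_s−1)+(1/ε_s+1/ε₂−1) = 2.523+4.303 = 6.826.
Heat-flux ratio q₀/q = 6.826/3.280.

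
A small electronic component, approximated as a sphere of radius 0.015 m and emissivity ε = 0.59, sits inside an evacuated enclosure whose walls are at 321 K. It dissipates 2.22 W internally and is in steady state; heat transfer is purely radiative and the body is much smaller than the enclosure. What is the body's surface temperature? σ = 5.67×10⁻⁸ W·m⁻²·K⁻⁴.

T ≈ 430 K

For a small grey body in a large enclosure, net radiated power = εσA(T⁴ − T_w⁴).
Steady state: P = εσA(T⁴ − T_w⁴) with A = 4πr² = 0.002827 m².
T⁴ = P/(εσA) + T_w⁴ = 2.22/(0.59·5.67×10⁻⁸·0.002827) + (321)⁴
    = 2.347×10¹⁰ + 1.062×10¹⁰ = 3.409×10¹⁰ K⁴.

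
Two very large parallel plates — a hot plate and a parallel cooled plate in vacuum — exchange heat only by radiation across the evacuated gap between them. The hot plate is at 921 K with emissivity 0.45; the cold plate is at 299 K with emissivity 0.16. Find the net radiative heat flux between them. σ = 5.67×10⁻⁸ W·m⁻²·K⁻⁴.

For two infinite grey parallel plates, q = σ(T₁⁴ − T₂⁴)/(1/ε₁ + 1/ε₂ − 1).
T₁⁴ − T₂⁴ = 7.195×10¹¹ − 7.993×10⁹ = 7.115×10¹¹ K⁴.
1/ε₁ + 1/ε₂ − 1 = 2.222 + 6.250 − 1 = 7.472.
q = 5.67×10⁻⁸ × 7.115×10¹¹ / 7.472.

q ≈ 5400 W/m²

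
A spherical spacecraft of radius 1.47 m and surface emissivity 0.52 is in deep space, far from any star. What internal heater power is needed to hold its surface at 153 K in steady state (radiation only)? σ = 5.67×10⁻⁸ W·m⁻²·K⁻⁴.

P = εσ·4πr²·T⁴.
4πr² = 27.15 m²; T⁴ = 5.480×10⁸ K⁴.
P = 0.52·5.67×10⁻⁸·27.15·5.480×10⁸.

P ≈ 439 W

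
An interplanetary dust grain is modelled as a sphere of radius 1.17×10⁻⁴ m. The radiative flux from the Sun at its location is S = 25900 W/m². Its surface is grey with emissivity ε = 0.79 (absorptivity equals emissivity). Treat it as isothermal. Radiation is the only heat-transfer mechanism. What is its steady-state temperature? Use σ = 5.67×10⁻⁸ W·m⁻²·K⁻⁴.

T ≈ 581 K

At equilibrium, absorbed power = emitted power.
Absorbing cross-section = πr² = 4.301×10⁻⁸ m²; emitting surface = 4πr² = 1.720×10⁻⁷ m² (ratio 4).
εS·A_cross = εσ·A_surf·T⁴  ⇒  T⁴ = S/(4σ)   (ε cancels).
T⁴ = 25900/(4·5.67×10⁻⁸) = 1.142×10¹¹ K⁴.
T = (1.142×10¹¹)^(1/4).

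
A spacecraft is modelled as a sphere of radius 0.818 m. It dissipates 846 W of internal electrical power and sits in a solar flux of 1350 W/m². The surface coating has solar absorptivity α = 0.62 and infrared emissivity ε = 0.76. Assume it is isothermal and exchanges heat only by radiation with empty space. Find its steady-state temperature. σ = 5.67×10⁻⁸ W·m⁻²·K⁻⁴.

At steady state, absorbed solar power + internal power = radiated power.
Absorbed: α·S·A_cross = 0.62·1350·2.102 = 1759 W (cross-section πr²).
Total input = 1759 + 846 = 2605 W.
Radiated: εσ·A_surf·T⁴ with A_surf = 4πr² = 8.408 m².
T⁴ = 2605/(0.76·5.67×10⁻⁸·8.408) = 7.191×10⁹ K⁴.

T ≈ 291 K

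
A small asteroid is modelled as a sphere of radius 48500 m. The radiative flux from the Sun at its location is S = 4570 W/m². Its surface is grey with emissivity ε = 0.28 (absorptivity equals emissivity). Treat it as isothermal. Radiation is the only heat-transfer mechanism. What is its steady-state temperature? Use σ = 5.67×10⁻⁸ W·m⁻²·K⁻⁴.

At equilibrium, absorbed power = emitted power.
Absorbing cross-section = πr² = 7.390×10⁹ m²; emitting surface = 4πr² = 2.956×10¹⁰ m² (ratio 4).
εS·A_cross = εσ·A_surf·T⁴  ⇒  T⁴ = S/(4σ)   (ε cancels).
T⁴ = 4570/(4·5.67×10⁻⁸) = 2.015×10¹⁰ K⁴.
T = (2.015×10¹⁰)^(1/4).

T ≈ 377 K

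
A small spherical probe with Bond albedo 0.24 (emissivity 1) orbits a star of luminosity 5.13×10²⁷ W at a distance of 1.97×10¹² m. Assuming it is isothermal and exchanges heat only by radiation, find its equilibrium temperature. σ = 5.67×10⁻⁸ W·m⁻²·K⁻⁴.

First find the stellar flux at distance d: S = L/(4πd²) = 5.13×10²⁷/(4π·(1.97×10¹²)²) = 105.2 W/m².
For an isothermal sphere, absorbed (1−a)S·πr² = emitted σ·4πr²·T⁴, so T⁴ = (1−a)S/(4σ).
T⁴ = 0.760·105.2/(4·5.67×10⁻⁸) = 3.525×10⁸ K⁴.

T ≈ 137 K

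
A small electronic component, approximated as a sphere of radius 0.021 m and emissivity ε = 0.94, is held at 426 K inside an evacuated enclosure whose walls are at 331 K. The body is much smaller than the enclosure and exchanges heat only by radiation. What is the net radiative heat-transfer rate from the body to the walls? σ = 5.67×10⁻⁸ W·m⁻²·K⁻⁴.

P_net ≈ 6.18 W

For a small grey body in a large enclosure: P_net = εσA(T_body⁴ − T_wall⁴).
A = 4πr² = 0.005542 m²; T_body⁴ − T_wall⁴ = 3.293×10¹⁰ − 1.200×10¹⁰ = 2.093×10¹⁰ K⁴.
|P_net| = 0.94·5.67×10⁻⁸·0.005542·2.093×10¹⁰.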